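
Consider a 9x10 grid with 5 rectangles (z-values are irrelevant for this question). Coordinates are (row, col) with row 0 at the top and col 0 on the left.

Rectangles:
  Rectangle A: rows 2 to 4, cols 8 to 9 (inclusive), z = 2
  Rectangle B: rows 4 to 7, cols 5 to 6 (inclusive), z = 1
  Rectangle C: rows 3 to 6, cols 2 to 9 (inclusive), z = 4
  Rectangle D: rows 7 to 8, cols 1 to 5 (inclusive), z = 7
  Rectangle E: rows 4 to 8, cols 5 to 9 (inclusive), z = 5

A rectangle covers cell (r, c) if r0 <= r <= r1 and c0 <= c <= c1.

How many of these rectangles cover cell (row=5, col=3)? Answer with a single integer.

Check cell (5,3):
  A: rows 2-4 cols 8-9 -> outside (row miss)
  B: rows 4-7 cols 5-6 -> outside (col miss)
  C: rows 3-6 cols 2-9 -> covers
  D: rows 7-8 cols 1-5 -> outside (row miss)
  E: rows 4-8 cols 5-9 -> outside (col miss)
Count covering = 1

Answer: 1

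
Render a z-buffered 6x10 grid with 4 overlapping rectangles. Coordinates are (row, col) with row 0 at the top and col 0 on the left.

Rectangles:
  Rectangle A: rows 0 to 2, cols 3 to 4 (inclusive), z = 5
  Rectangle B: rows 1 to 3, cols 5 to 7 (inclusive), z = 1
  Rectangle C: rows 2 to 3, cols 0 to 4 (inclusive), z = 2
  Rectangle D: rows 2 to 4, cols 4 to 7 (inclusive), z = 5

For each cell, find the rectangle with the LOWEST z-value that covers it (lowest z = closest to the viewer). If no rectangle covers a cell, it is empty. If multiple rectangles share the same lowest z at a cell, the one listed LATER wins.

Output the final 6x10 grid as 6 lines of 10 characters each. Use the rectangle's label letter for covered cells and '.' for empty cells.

...AA.....
...AABBB..
CCCCCBBB..
CCCCCBBB..
....DDDD..
..........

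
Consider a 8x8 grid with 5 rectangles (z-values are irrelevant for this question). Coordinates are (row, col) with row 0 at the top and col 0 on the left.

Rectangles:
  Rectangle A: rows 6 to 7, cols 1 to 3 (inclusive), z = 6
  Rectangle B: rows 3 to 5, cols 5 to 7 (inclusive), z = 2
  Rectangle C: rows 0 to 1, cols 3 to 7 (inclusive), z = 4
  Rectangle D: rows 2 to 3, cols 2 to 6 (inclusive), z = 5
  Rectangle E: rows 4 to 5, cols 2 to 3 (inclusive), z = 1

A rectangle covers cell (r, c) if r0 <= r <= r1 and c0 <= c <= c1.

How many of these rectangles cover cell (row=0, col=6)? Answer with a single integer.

Check cell (0,6):
  A: rows 6-7 cols 1-3 -> outside (row miss)
  B: rows 3-5 cols 5-7 -> outside (row miss)
  C: rows 0-1 cols 3-7 -> covers
  D: rows 2-3 cols 2-6 -> outside (row miss)
  E: rows 4-5 cols 2-3 -> outside (row miss)
Count covering = 1

Answer: 1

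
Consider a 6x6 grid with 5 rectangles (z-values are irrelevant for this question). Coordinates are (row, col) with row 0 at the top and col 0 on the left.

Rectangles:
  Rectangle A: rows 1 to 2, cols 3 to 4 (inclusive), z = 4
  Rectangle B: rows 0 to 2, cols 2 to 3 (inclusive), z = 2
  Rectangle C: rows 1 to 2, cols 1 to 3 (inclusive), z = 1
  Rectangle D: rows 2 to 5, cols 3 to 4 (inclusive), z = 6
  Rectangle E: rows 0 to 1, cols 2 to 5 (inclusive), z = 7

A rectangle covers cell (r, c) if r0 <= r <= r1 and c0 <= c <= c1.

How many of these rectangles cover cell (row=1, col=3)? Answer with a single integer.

Answer: 4

Derivation:
Check cell (1,3):
  A: rows 1-2 cols 3-4 -> covers
  B: rows 0-2 cols 2-3 -> covers
  C: rows 1-2 cols 1-3 -> covers
  D: rows 2-5 cols 3-4 -> outside (row miss)
  E: rows 0-1 cols 2-5 -> covers
Count covering = 4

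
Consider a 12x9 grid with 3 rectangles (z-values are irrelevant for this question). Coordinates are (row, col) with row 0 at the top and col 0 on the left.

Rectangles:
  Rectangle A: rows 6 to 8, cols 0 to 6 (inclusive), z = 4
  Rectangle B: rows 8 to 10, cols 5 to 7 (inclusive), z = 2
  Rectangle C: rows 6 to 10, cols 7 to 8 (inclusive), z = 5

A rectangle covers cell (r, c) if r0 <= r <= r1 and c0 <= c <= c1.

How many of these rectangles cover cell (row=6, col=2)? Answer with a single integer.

Check cell (6,2):
  A: rows 6-8 cols 0-6 -> covers
  B: rows 8-10 cols 5-7 -> outside (row miss)
  C: rows 6-10 cols 7-8 -> outside (col miss)
Count covering = 1

Answer: 1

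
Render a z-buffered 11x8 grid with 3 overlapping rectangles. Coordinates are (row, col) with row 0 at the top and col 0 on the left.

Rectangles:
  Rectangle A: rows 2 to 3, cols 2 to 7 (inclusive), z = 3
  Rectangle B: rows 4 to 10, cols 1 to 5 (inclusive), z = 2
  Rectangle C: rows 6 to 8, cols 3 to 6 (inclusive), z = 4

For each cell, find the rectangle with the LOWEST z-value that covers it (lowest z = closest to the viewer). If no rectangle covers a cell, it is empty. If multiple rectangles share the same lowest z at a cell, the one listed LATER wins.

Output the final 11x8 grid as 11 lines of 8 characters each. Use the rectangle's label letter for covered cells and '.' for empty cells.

........
........
..AAAAAA
..AAAAAA
.BBBBB..
.BBBBB..
.BBBBBC.
.BBBBBC.
.BBBBBC.
.BBBBB..
.BBBBB..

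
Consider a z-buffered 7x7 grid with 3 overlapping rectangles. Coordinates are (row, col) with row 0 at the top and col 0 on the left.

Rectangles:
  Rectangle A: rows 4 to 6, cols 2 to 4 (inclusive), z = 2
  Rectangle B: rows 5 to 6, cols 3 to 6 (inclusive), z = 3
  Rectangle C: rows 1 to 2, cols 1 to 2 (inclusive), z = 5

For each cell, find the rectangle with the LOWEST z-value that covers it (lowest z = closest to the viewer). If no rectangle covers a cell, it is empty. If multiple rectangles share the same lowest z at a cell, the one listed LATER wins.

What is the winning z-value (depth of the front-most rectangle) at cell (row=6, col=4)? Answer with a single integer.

Answer: 2

Derivation:
Check cell (6,4):
  A: rows 4-6 cols 2-4 z=2 -> covers; best now A (z=2)
  B: rows 5-6 cols 3-6 z=3 -> covers; best now A (z=2)
  C: rows 1-2 cols 1-2 -> outside (row miss)
Winner: A at z=2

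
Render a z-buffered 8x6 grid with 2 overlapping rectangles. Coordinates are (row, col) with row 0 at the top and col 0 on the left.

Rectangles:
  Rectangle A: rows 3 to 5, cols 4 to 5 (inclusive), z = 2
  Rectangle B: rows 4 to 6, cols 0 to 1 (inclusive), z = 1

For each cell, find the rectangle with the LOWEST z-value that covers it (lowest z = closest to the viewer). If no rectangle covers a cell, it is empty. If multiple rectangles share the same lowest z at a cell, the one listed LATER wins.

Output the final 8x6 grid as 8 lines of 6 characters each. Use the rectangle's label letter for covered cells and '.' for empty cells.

......
......
......
....AA
BB..AA
BB..AA
BB....
......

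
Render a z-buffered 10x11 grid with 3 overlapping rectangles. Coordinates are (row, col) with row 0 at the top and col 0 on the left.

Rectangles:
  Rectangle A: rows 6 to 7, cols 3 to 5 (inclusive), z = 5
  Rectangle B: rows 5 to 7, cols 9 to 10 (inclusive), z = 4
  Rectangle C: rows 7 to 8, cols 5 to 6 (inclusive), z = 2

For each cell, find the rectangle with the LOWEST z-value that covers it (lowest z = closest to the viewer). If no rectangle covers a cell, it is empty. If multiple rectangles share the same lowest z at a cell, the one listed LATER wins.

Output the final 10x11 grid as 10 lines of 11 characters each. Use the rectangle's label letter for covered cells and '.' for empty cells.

...........
...........
...........
...........
...........
.........BB
...AAA...BB
...AACC..BB
.....CC....
...........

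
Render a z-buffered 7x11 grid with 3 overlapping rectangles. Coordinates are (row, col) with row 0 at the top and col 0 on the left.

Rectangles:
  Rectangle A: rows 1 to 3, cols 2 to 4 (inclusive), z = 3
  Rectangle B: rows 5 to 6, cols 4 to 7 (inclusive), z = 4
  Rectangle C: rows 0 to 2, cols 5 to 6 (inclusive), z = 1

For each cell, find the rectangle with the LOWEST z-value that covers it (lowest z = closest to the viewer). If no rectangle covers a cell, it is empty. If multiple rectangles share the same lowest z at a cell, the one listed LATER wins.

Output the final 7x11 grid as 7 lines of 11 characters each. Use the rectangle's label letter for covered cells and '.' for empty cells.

.....CC....
..AAACC....
..AAACC....
..AAA......
...........
....BBBB...
....BBBB...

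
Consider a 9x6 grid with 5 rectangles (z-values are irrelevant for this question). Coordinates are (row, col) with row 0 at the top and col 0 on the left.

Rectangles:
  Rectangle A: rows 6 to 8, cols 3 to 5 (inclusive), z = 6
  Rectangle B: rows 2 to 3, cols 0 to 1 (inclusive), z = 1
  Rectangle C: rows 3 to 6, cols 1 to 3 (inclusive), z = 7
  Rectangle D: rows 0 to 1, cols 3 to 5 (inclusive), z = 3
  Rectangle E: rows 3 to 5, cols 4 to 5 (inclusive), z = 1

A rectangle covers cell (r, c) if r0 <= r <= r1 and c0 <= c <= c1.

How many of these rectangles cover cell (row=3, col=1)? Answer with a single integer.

Check cell (3,1):
  A: rows 6-8 cols 3-5 -> outside (row miss)
  B: rows 2-3 cols 0-1 -> covers
  C: rows 3-6 cols 1-3 -> covers
  D: rows 0-1 cols 3-5 -> outside (row miss)
  E: rows 3-5 cols 4-5 -> outside (col miss)
Count covering = 2

Answer: 2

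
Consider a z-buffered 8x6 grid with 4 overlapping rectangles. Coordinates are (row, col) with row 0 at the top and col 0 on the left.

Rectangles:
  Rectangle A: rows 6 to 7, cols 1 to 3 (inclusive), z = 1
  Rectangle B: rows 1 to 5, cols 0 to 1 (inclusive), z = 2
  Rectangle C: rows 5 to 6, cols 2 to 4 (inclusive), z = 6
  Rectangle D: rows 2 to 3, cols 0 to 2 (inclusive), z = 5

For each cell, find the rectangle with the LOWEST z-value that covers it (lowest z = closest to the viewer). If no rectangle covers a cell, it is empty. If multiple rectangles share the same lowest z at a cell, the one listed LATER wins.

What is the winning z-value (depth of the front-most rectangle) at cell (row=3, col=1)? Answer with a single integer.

Check cell (3,1):
  A: rows 6-7 cols 1-3 -> outside (row miss)
  B: rows 1-5 cols 0-1 z=2 -> covers; best now B (z=2)
  C: rows 5-6 cols 2-4 -> outside (row miss)
  D: rows 2-3 cols 0-2 z=5 -> covers; best now B (z=2)
Winner: B at z=2

Answer: 2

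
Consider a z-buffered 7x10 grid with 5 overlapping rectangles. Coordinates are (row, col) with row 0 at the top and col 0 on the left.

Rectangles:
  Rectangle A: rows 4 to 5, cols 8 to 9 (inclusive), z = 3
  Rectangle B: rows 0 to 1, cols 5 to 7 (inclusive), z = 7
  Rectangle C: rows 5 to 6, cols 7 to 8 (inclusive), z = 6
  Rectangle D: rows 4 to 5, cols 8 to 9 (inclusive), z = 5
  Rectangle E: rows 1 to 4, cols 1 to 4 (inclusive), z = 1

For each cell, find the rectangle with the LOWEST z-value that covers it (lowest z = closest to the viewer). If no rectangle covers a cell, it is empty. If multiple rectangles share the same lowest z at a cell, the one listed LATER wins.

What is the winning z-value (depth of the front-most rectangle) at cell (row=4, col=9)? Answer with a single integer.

Answer: 3

Derivation:
Check cell (4,9):
  A: rows 4-5 cols 8-9 z=3 -> covers; best now A (z=3)
  B: rows 0-1 cols 5-7 -> outside (row miss)
  C: rows 5-6 cols 7-8 -> outside (row miss)
  D: rows 4-5 cols 8-9 z=5 -> covers; best now A (z=3)
  E: rows 1-4 cols 1-4 -> outside (col miss)
Winner: A at z=3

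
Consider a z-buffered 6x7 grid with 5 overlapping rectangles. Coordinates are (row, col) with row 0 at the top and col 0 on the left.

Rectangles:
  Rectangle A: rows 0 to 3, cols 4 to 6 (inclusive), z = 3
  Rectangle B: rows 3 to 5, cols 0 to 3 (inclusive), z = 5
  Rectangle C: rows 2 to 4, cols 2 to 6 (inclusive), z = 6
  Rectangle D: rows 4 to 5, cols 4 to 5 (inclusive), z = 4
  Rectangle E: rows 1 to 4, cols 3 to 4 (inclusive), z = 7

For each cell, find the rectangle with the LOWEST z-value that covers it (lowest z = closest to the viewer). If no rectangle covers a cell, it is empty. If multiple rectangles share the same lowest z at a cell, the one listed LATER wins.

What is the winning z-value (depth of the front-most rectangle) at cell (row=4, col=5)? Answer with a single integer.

Check cell (4,5):
  A: rows 0-3 cols 4-6 -> outside (row miss)
  B: rows 3-5 cols 0-3 -> outside (col miss)
  C: rows 2-4 cols 2-6 z=6 -> covers; best now C (z=6)
  D: rows 4-5 cols 4-5 z=4 -> covers; best now D (z=4)
  E: rows 1-4 cols 3-4 -> outside (col miss)
Winner: D at z=4

Answer: 4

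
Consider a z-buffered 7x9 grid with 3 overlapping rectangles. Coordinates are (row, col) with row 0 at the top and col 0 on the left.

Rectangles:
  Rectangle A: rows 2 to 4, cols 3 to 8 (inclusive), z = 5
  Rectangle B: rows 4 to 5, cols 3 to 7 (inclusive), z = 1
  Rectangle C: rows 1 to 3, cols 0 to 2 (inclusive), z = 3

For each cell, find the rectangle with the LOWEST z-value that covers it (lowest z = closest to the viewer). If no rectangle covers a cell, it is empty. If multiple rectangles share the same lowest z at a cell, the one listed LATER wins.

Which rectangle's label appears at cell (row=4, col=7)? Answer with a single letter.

Answer: B

Derivation:
Check cell (4,7):
  A: rows 2-4 cols 3-8 z=5 -> covers; best now A (z=5)
  B: rows 4-5 cols 3-7 z=1 -> covers; best now B (z=1)
  C: rows 1-3 cols 0-2 -> outside (row miss)
Winner: B at z=1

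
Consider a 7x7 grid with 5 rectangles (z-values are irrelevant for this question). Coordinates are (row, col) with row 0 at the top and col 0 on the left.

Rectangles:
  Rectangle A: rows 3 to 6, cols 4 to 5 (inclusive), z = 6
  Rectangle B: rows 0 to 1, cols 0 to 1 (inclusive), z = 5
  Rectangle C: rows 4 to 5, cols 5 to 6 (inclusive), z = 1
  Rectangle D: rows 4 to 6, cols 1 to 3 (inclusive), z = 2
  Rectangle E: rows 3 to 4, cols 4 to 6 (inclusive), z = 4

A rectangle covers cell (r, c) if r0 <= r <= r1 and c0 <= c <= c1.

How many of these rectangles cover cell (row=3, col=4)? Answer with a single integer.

Answer: 2

Derivation:
Check cell (3,4):
  A: rows 3-6 cols 4-5 -> covers
  B: rows 0-1 cols 0-1 -> outside (row miss)
  C: rows 4-5 cols 5-6 -> outside (row miss)
  D: rows 4-6 cols 1-3 -> outside (row miss)
  E: rows 3-4 cols 4-6 -> covers
Count covering = 2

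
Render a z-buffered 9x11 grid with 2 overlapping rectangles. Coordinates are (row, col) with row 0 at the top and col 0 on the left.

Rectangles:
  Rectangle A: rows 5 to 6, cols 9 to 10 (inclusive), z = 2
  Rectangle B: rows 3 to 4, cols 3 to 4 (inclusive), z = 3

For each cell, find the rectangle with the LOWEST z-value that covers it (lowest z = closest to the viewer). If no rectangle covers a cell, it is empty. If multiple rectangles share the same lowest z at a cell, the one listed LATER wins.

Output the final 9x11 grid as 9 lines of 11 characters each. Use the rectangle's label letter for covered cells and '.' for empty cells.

...........
...........
...........
...BB......
...BB......
.........AA
.........AA
...........
...........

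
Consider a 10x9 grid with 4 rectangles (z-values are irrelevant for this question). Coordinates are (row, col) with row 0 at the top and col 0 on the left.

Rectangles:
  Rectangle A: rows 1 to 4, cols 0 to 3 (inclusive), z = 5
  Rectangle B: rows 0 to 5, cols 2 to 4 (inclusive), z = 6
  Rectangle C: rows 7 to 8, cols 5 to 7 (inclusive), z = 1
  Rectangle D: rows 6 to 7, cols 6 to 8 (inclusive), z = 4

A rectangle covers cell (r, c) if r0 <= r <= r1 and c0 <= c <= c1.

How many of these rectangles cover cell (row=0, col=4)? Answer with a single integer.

Check cell (0,4):
  A: rows 1-4 cols 0-3 -> outside (row miss)
  B: rows 0-5 cols 2-4 -> covers
  C: rows 7-8 cols 5-7 -> outside (row miss)
  D: rows 6-7 cols 6-8 -> outside (row miss)
Count covering = 1

Answer: 1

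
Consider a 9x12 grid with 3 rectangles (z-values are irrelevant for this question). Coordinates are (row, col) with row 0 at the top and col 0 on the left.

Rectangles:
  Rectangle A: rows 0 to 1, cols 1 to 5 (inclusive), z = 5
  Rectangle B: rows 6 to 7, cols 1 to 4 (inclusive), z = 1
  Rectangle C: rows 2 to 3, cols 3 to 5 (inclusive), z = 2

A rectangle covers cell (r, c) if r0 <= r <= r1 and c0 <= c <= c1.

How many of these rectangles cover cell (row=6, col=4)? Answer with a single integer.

Check cell (6,4):
  A: rows 0-1 cols 1-5 -> outside (row miss)
  B: rows 6-7 cols 1-4 -> covers
  C: rows 2-3 cols 3-5 -> outside (row miss)
Count covering = 1

Answer: 1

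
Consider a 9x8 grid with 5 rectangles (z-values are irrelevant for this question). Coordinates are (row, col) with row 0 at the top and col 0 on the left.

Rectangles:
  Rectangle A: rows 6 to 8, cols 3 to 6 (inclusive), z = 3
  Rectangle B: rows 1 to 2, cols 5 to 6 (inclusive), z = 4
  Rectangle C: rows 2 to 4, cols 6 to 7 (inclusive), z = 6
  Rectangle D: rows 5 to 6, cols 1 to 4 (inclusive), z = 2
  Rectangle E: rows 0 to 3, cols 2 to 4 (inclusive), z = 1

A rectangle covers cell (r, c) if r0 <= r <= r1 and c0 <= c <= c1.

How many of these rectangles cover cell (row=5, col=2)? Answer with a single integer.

Answer: 1

Derivation:
Check cell (5,2):
  A: rows 6-8 cols 3-6 -> outside (row miss)
  B: rows 1-2 cols 5-6 -> outside (row miss)
  C: rows 2-4 cols 6-7 -> outside (row miss)
  D: rows 5-6 cols 1-4 -> covers
  E: rows 0-3 cols 2-4 -> outside (row miss)
Count covering = 1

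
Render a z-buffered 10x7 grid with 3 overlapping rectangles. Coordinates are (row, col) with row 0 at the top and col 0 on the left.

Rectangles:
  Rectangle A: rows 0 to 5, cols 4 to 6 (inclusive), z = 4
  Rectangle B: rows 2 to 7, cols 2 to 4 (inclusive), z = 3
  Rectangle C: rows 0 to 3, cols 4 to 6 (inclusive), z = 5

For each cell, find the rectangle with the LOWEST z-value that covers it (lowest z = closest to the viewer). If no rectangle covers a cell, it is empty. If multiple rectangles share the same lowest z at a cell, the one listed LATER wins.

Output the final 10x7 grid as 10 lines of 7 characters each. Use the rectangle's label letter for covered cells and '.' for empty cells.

....AAA
....AAA
..BBBAA
..BBBAA
..BBBAA
..BBBAA
..BBB..
..BBB..
.......
.......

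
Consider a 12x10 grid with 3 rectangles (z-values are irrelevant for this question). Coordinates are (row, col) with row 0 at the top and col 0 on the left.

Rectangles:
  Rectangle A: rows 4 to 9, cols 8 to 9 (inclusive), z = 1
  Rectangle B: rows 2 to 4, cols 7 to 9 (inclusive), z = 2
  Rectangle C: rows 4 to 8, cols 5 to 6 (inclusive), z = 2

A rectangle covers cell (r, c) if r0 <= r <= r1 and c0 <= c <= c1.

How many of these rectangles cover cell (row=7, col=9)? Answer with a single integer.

Answer: 1

Derivation:
Check cell (7,9):
  A: rows 4-9 cols 8-9 -> covers
  B: rows 2-4 cols 7-9 -> outside (row miss)
  C: rows 4-8 cols 5-6 -> outside (col miss)
Count covering = 1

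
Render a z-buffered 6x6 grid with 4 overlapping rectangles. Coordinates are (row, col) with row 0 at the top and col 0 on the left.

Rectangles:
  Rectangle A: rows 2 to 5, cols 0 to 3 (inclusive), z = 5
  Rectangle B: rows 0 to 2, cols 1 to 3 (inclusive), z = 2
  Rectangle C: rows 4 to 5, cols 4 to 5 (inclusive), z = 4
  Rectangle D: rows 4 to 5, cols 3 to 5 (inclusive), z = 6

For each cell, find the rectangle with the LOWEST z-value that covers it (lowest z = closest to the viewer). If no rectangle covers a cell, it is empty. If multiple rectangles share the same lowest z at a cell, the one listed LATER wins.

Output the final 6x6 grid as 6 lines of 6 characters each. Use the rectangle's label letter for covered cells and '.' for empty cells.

.BBB..
.BBB..
ABBB..
AAAA..
AAAACC
AAAACC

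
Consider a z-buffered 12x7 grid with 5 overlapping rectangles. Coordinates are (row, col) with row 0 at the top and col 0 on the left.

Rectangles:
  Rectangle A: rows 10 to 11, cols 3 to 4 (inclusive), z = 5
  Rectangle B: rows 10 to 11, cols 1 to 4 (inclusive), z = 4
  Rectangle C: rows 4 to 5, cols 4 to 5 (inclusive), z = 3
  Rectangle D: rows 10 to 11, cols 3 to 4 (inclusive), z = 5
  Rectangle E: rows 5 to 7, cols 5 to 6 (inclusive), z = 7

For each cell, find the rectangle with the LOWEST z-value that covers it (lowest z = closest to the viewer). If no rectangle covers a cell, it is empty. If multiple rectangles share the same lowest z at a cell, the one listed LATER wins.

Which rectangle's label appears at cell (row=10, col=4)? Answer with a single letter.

Answer: B

Derivation:
Check cell (10,4):
  A: rows 10-11 cols 3-4 z=5 -> covers; best now A (z=5)
  B: rows 10-11 cols 1-4 z=4 -> covers; best now B (z=4)
  C: rows 4-5 cols 4-5 -> outside (row miss)
  D: rows 10-11 cols 3-4 z=5 -> covers; best now B (z=4)
  E: rows 5-7 cols 5-6 -> outside (row miss)
Winner: B at z=4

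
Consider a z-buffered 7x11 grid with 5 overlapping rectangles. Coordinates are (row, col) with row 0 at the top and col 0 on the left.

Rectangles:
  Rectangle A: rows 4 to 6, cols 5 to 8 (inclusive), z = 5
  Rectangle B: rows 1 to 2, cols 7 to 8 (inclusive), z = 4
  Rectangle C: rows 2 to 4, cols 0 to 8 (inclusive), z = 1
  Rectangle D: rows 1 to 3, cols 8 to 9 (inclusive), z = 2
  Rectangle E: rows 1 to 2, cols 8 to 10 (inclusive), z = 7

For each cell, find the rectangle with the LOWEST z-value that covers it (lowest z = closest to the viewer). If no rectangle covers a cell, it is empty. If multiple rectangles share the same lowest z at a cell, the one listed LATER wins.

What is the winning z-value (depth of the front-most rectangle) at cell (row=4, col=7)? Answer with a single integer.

Check cell (4,7):
  A: rows 4-6 cols 5-8 z=5 -> covers; best now A (z=5)
  B: rows 1-2 cols 7-8 -> outside (row miss)
  C: rows 2-4 cols 0-8 z=1 -> covers; best now C (z=1)
  D: rows 1-3 cols 8-9 -> outside (row miss)
  E: rows 1-2 cols 8-10 -> outside (row miss)
Winner: C at z=1

Answer: 1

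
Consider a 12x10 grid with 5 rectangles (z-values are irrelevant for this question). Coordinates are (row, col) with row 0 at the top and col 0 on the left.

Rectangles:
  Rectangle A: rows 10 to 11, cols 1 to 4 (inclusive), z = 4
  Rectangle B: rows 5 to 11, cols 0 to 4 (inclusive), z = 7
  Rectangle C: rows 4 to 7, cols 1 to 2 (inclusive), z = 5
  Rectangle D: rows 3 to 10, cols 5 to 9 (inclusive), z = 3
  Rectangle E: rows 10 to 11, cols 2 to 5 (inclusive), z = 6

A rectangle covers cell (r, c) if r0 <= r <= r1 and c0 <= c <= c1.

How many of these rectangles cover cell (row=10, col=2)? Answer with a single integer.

Answer: 3

Derivation:
Check cell (10,2):
  A: rows 10-11 cols 1-4 -> covers
  B: rows 5-11 cols 0-4 -> covers
  C: rows 4-7 cols 1-2 -> outside (row miss)
  D: rows 3-10 cols 5-9 -> outside (col miss)
  E: rows 10-11 cols 2-5 -> covers
Count covering = 3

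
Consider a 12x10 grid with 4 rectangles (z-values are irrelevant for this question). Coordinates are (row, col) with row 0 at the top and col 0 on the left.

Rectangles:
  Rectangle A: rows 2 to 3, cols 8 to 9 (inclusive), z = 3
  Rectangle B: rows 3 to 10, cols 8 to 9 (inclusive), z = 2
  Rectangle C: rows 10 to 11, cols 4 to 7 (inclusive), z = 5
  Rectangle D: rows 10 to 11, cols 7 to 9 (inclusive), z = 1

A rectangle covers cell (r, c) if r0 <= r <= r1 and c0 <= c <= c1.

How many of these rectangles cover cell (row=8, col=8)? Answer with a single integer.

Answer: 1

Derivation:
Check cell (8,8):
  A: rows 2-3 cols 8-9 -> outside (row miss)
  B: rows 3-10 cols 8-9 -> covers
  C: rows 10-11 cols 4-7 -> outside (row miss)
  D: rows 10-11 cols 7-9 -> outside (row miss)
Count covering = 1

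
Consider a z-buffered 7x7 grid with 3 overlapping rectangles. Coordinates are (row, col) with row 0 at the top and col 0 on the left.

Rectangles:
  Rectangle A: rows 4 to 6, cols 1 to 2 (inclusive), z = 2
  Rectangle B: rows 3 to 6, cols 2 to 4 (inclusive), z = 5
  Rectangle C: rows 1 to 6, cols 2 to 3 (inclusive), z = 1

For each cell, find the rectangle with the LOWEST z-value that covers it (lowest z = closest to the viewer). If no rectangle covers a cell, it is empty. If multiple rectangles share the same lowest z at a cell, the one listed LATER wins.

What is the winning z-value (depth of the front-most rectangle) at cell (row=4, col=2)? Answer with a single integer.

Answer: 1

Derivation:
Check cell (4,2):
  A: rows 4-6 cols 1-2 z=2 -> covers; best now A (z=2)
  B: rows 3-6 cols 2-4 z=5 -> covers; best now A (z=2)
  C: rows 1-6 cols 2-3 z=1 -> covers; best now C (z=1)
Winner: C at z=1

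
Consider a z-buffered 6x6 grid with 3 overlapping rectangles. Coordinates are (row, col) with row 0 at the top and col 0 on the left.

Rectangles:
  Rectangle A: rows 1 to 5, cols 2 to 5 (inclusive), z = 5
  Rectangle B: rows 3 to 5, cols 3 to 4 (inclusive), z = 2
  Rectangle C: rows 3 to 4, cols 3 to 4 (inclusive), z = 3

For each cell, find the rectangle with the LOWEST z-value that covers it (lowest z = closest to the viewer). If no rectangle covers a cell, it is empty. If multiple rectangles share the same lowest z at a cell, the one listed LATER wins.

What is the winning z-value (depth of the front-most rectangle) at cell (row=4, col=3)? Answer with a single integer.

Check cell (4,3):
  A: rows 1-5 cols 2-5 z=5 -> covers; best now A (z=5)
  B: rows 3-5 cols 3-4 z=2 -> covers; best now B (z=2)
  C: rows 3-4 cols 3-4 z=3 -> covers; best now B (z=2)
Winner: B at z=2

Answer: 2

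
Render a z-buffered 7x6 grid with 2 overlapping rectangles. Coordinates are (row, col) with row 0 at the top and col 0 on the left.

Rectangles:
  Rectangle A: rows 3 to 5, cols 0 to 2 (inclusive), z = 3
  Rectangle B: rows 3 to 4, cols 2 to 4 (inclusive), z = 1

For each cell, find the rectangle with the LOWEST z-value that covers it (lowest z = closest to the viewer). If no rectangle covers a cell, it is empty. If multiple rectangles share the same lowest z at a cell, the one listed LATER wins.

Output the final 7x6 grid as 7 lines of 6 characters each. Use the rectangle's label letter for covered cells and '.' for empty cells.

......
......
......
AABBB.
AABBB.
AAA...
......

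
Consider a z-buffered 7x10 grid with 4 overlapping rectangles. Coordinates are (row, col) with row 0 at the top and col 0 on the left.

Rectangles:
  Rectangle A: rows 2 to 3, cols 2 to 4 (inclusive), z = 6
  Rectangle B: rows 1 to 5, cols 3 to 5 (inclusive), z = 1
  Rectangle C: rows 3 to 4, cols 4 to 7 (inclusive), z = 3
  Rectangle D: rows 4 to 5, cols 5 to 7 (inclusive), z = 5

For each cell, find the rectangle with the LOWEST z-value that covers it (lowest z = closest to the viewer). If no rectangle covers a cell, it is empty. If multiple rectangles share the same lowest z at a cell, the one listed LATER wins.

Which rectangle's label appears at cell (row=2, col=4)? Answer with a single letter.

Answer: B

Derivation:
Check cell (2,4):
  A: rows 2-3 cols 2-4 z=6 -> covers; best now A (z=6)
  B: rows 1-5 cols 3-5 z=1 -> covers; best now B (z=1)
  C: rows 3-4 cols 4-7 -> outside (row miss)
  D: rows 4-5 cols 5-7 -> outside (row miss)
Winner: B at z=1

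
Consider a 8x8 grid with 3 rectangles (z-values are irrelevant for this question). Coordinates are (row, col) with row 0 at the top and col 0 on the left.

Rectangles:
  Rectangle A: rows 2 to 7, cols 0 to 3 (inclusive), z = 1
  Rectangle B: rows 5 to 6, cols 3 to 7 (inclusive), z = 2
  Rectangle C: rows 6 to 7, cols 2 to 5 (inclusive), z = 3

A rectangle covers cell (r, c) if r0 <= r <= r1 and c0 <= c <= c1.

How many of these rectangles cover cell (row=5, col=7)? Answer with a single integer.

Answer: 1

Derivation:
Check cell (5,7):
  A: rows 2-7 cols 0-3 -> outside (col miss)
  B: rows 5-6 cols 3-7 -> covers
  C: rows 6-7 cols 2-5 -> outside (row miss)
Count covering = 1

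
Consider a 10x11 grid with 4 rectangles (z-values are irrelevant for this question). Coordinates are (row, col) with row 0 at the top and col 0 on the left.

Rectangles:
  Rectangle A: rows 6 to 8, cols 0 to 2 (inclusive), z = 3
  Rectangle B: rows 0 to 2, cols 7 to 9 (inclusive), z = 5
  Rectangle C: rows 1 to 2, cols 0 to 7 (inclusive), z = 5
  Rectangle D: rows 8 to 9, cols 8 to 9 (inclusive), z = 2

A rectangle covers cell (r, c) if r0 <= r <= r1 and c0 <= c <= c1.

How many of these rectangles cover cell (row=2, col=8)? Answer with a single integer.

Check cell (2,8):
  A: rows 6-8 cols 0-2 -> outside (row miss)
  B: rows 0-2 cols 7-9 -> covers
  C: rows 1-2 cols 0-7 -> outside (col miss)
  D: rows 8-9 cols 8-9 -> outside (row miss)
Count covering = 1

Answer: 1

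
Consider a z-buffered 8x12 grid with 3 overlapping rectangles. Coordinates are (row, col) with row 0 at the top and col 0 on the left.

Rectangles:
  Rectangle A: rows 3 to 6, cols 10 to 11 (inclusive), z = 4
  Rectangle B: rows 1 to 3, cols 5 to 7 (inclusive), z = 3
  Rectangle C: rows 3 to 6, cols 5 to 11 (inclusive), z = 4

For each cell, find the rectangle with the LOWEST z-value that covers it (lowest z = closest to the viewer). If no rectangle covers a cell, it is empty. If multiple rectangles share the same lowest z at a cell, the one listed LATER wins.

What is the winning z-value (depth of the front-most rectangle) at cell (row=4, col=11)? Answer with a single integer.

Check cell (4,11):
  A: rows 3-6 cols 10-11 z=4 -> covers; best now A (z=4)
  B: rows 1-3 cols 5-7 -> outside (row miss)
  C: rows 3-6 cols 5-11 z=4 -> covers; best now C (z=4)
Winner: C at z=4

Answer: 4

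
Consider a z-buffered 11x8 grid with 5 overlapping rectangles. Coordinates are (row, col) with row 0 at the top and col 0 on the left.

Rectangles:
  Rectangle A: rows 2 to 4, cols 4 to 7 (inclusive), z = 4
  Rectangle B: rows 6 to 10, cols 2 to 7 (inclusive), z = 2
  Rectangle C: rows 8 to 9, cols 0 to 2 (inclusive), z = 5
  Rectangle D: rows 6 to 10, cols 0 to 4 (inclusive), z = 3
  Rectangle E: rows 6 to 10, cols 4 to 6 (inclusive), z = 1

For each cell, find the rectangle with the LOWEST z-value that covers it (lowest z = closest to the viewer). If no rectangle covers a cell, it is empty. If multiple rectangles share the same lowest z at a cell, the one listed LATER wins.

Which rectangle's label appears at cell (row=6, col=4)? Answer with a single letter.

Check cell (6,4):
  A: rows 2-4 cols 4-7 -> outside (row miss)
  B: rows 6-10 cols 2-7 z=2 -> covers; best now B (z=2)
  C: rows 8-9 cols 0-2 -> outside (row miss)
  D: rows 6-10 cols 0-4 z=3 -> covers; best now B (z=2)
  E: rows 6-10 cols 4-6 z=1 -> covers; best now E (z=1)
Winner: E at z=1

Answer: E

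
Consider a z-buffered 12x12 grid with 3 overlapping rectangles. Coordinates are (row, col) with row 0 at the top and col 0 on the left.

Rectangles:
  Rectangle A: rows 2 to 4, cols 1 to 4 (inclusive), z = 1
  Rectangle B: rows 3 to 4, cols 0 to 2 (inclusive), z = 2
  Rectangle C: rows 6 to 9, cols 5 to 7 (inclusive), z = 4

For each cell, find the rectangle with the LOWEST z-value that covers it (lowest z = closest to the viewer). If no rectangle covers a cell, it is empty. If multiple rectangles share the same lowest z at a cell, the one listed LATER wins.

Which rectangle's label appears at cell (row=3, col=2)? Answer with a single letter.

Check cell (3,2):
  A: rows 2-4 cols 1-4 z=1 -> covers; best now A (z=1)
  B: rows 3-4 cols 0-2 z=2 -> covers; best now A (z=1)
  C: rows 6-9 cols 5-7 -> outside (row miss)
Winner: A at z=1

Answer: A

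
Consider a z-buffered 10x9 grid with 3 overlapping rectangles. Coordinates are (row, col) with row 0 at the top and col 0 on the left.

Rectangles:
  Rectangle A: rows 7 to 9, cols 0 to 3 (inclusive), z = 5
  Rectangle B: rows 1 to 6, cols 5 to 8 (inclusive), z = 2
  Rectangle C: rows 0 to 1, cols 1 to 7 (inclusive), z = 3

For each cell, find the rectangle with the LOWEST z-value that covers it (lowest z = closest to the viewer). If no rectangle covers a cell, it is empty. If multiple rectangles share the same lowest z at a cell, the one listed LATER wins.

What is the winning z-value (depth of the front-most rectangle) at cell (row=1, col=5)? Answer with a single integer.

Answer: 2

Derivation:
Check cell (1,5):
  A: rows 7-9 cols 0-3 -> outside (row miss)
  B: rows 1-6 cols 5-8 z=2 -> covers; best now B (z=2)
  C: rows 0-1 cols 1-7 z=3 -> covers; best now B (z=2)
Winner: B at z=2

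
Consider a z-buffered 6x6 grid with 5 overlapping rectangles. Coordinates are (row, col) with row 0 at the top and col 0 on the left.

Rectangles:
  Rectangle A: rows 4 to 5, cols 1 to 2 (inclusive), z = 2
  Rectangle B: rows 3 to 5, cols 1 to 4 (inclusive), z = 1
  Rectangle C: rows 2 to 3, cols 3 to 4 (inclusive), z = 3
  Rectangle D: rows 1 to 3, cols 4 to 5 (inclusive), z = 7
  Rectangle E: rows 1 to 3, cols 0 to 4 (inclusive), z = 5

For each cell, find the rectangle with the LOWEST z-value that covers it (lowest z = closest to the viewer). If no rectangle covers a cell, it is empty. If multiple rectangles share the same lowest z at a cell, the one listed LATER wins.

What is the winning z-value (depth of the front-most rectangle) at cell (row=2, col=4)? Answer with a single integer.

Check cell (2,4):
  A: rows 4-5 cols 1-2 -> outside (row miss)
  B: rows 3-5 cols 1-4 -> outside (row miss)
  C: rows 2-3 cols 3-4 z=3 -> covers; best now C (z=3)
  D: rows 1-3 cols 4-5 z=7 -> covers; best now C (z=3)
  E: rows 1-3 cols 0-4 z=5 -> covers; best now C (z=3)
Winner: C at z=3

Answer: 3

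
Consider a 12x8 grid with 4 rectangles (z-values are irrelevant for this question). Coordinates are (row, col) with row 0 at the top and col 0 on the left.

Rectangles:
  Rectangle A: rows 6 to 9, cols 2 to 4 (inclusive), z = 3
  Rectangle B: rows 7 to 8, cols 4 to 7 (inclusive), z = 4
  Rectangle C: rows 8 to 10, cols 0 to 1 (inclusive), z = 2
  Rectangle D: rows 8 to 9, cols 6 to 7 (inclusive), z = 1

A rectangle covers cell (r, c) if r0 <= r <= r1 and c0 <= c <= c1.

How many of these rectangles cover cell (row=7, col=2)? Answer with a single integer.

Check cell (7,2):
  A: rows 6-9 cols 2-4 -> covers
  B: rows 7-8 cols 4-7 -> outside (col miss)
  C: rows 8-10 cols 0-1 -> outside (row miss)
  D: rows 8-9 cols 6-7 -> outside (row miss)
Count covering = 1

Answer: 1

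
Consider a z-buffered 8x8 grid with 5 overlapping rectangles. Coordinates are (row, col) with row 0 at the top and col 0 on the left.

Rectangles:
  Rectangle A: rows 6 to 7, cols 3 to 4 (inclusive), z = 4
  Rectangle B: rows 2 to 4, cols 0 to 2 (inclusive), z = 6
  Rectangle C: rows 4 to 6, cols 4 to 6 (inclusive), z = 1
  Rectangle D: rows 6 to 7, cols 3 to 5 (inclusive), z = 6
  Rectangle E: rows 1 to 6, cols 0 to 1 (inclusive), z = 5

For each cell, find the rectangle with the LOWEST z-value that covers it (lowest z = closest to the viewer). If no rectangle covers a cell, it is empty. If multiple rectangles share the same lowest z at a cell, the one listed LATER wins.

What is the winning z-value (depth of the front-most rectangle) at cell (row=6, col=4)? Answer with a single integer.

Answer: 1

Derivation:
Check cell (6,4):
  A: rows 6-7 cols 3-4 z=4 -> covers; best now A (z=4)
  B: rows 2-4 cols 0-2 -> outside (row miss)
  C: rows 4-6 cols 4-6 z=1 -> covers; best now C (z=1)
  D: rows 6-7 cols 3-5 z=6 -> covers; best now C (z=1)
  E: rows 1-6 cols 0-1 -> outside (col miss)
Winner: C at z=1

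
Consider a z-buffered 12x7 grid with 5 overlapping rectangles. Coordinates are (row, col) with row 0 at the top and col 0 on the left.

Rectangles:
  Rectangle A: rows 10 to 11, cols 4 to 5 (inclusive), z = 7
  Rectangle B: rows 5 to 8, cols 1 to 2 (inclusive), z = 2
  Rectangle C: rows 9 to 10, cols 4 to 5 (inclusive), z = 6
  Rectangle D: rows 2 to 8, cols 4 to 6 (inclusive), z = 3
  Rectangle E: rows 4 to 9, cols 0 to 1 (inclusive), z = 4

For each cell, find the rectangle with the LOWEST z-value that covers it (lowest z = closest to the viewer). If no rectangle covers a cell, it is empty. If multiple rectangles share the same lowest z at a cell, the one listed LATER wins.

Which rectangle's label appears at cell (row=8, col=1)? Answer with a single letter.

Check cell (8,1):
  A: rows 10-11 cols 4-5 -> outside (row miss)
  B: rows 5-8 cols 1-2 z=2 -> covers; best now B (z=2)
  C: rows 9-10 cols 4-5 -> outside (row miss)
  D: rows 2-8 cols 4-6 -> outside (col miss)
  E: rows 4-9 cols 0-1 z=4 -> covers; best now B (z=2)
Winner: B at z=2

Answer: B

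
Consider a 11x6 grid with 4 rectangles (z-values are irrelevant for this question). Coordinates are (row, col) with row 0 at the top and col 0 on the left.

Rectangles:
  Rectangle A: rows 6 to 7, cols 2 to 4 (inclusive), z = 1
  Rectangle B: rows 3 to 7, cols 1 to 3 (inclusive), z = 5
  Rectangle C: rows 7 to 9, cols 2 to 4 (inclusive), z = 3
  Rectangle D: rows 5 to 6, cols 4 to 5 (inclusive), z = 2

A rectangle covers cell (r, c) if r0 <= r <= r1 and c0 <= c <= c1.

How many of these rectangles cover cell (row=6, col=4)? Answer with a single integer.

Check cell (6,4):
  A: rows 6-7 cols 2-4 -> covers
  B: rows 3-7 cols 1-3 -> outside (col miss)
  C: rows 7-9 cols 2-4 -> outside (row miss)
  D: rows 5-6 cols 4-5 -> covers
Count covering = 2

Answer: 2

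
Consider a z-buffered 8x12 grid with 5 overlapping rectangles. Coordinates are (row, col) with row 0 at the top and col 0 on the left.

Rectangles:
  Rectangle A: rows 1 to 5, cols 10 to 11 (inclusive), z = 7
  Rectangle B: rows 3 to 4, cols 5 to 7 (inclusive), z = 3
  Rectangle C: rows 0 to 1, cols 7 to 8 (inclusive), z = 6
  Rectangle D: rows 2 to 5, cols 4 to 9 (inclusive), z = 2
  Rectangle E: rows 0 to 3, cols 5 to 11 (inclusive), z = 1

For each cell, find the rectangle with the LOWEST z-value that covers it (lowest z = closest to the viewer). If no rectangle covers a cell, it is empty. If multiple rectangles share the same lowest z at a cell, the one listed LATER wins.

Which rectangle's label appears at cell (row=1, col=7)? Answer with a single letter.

Check cell (1,7):
  A: rows 1-5 cols 10-11 -> outside (col miss)
  B: rows 3-4 cols 5-7 -> outside (row miss)
  C: rows 0-1 cols 7-8 z=6 -> covers; best now C (z=6)
  D: rows 2-5 cols 4-9 -> outside (row miss)
  E: rows 0-3 cols 5-11 z=1 -> covers; best now E (z=1)
Winner: E at z=1

Answer: E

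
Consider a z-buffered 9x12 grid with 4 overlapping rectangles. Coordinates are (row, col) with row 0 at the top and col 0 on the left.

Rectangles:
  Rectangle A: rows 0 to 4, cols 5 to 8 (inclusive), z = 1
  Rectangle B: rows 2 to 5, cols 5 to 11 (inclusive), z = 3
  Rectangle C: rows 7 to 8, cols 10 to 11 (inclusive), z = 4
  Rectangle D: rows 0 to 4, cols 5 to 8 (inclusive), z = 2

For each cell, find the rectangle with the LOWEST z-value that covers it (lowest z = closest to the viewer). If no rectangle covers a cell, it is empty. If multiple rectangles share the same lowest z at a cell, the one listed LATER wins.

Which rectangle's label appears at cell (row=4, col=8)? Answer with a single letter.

Answer: A

Derivation:
Check cell (4,8):
  A: rows 0-4 cols 5-8 z=1 -> covers; best now A (z=1)
  B: rows 2-5 cols 5-11 z=3 -> covers; best now A (z=1)
  C: rows 7-8 cols 10-11 -> outside (row miss)
  D: rows 0-4 cols 5-8 z=2 -> covers; best now A (z=1)
Winner: A at z=1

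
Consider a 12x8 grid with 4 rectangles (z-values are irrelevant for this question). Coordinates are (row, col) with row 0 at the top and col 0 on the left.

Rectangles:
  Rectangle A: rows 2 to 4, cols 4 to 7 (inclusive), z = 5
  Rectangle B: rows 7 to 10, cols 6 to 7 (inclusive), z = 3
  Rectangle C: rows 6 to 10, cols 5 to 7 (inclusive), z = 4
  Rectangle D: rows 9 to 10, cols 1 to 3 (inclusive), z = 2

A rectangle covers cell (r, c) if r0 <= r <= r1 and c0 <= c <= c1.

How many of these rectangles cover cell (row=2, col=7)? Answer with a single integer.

Answer: 1

Derivation:
Check cell (2,7):
  A: rows 2-4 cols 4-7 -> covers
  B: rows 7-10 cols 6-7 -> outside (row miss)
  C: rows 6-10 cols 5-7 -> outside (row miss)
  D: rows 9-10 cols 1-3 -> outside (row miss)
Count covering = 1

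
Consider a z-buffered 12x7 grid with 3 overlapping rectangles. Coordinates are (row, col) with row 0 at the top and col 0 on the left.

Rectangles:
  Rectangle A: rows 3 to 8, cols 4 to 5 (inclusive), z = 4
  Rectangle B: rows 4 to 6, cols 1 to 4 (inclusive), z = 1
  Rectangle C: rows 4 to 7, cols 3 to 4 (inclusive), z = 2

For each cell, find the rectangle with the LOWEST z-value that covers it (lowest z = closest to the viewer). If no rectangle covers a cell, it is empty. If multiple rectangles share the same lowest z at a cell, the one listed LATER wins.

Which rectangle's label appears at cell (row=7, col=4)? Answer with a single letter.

Check cell (7,4):
  A: rows 3-8 cols 4-5 z=4 -> covers; best now A (z=4)
  B: rows 4-6 cols 1-4 -> outside (row miss)
  C: rows 4-7 cols 3-4 z=2 -> covers; best now C (z=2)
Winner: C at z=2

Answer: C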